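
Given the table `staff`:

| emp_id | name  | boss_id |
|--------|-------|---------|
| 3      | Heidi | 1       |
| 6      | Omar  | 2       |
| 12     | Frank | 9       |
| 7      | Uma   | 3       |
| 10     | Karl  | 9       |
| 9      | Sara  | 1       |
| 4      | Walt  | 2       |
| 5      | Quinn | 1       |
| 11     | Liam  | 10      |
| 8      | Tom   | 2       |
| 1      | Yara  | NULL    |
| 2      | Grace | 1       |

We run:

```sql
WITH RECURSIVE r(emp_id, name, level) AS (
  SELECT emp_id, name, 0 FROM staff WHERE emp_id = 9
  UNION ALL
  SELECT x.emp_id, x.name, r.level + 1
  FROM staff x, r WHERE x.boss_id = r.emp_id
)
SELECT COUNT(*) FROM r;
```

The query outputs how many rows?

4

Base: emp_id=9 (Sara) at level 0.
Iteration 1: rows with boss_id in {9} -> Karl (id 10, level 1), Frank (id 12, level 1).
Iteration 2: rows with boss_id in {10,12} -> Liam (id 11, level 2).
Iteration 3: no rows with boss_id in {11}; recursion stops.
Total rows emitted: 4.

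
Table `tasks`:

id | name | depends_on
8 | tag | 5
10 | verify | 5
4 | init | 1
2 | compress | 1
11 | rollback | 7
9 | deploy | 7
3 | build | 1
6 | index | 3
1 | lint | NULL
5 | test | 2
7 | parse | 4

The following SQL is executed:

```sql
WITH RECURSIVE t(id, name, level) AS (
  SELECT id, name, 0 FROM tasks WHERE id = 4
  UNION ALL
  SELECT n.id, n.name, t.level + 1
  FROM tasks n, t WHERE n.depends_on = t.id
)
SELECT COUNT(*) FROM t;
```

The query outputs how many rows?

4

Base: id=4 (init) at level 0.
Iteration 1: rows with depends_on in {4} -> parse (id 7, level 1).
Iteration 2: rows with depends_on in {7} -> deploy (id 9, level 2), rollback (id 11, level 2).
Iteration 3: no rows with depends_on in {9,11}; recursion stops.
Total rows emitted: 4.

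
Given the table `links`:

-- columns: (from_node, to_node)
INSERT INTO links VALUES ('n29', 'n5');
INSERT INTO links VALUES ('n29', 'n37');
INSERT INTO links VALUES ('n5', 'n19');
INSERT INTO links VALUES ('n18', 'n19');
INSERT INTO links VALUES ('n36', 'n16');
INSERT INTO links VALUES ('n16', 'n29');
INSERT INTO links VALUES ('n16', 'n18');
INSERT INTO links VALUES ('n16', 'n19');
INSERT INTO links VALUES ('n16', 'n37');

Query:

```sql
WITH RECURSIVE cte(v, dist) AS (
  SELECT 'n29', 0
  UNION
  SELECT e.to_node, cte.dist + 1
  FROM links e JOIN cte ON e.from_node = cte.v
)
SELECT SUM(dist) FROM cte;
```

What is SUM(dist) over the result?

Base: (n29, dist=0).
Iteration 1: edges from {n29} -> (n37, dist=1), (n5, dist=1).
Iteration 2: edges from {n37,n5} -> (n19, dist=2).
Iteration 3: no outgoing edges from {n19}; recursion stops.
SUM(dist) = 0 + 1 + 1 + 2 = 4.

4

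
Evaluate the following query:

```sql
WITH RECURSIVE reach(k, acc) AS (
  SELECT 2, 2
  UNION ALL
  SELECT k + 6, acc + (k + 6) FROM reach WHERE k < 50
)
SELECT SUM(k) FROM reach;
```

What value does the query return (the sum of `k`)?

234

Base: k=2, acc=2.
Iteration 1: 2 < 50 holds -> k = 2 + 6 = 8, acc = 2 + 8 = 10.
Iteration 2: 8 < 50 holds -> k = 8 + 6 = 14, acc = 10 + 14 = 24.
Iteration 3: 14 < 50 holds -> k = 14 + 6 = 20, acc = 24 + 20 = 44.
Iteration 4: 20 < 50 holds -> k = 20 + 6 = 26, acc = 44 + 26 = 70.
Iteration 5: 26 < 50 holds -> k = 26 + 6 = 32, acc = 70 + 32 = 102.
Iteration 6: 32 < 50 holds -> k = 32 + 6 = 38, acc = 102 + 38 = 140.
Iteration 7: 38 < 50 holds -> k = 38 + 6 = 44, acc = 140 + 44 = 184.
Iteration 8: 44 < 50 holds -> k = 44 + 6 = 50, acc = 184 + 50 = 234.
Iteration 9: 50 < 50 fails; recursion stops.
SUM(k) = 2 + 8 + 14 + 20 + 26 + 32 + 38 + 44 + 50 = 234.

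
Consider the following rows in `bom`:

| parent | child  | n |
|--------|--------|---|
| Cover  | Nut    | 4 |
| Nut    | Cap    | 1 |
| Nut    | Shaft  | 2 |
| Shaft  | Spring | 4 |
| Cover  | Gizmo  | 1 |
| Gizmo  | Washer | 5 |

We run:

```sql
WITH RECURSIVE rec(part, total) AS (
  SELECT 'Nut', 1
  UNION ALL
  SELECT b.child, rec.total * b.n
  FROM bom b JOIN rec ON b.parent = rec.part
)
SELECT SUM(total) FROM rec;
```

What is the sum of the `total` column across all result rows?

Base: (Nut, total=1).
Iteration 1: components of {Nut} -> Cap = 1*1 = 1, Shaft = 1*2 = 2.
Iteration 2: components of {Cap,Shaft} -> Spring = 2*4 = 8.
Iteration 3: no further components; recursion stops.
SUM(total) = 1 + 1 + 2 + 8 = 12.

12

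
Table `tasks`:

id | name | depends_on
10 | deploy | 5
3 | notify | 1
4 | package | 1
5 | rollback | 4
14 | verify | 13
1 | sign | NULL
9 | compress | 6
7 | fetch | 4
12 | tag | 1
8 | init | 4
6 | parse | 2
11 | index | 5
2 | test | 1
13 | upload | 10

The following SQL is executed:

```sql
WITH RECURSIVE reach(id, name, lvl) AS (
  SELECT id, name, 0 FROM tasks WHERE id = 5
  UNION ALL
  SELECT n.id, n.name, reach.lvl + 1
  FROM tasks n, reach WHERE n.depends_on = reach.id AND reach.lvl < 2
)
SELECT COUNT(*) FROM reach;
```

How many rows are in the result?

Base: id=5 (rollback) at lvl 0.
Iteration 1: rows with depends_on in {5} -> deploy (id 10, lvl 1), index (id 11, lvl 1).
Iteration 2: rows with depends_on in {10,11} -> upload (id 13, lvl 2).
Iteration 3: lvl < 2 fails for all current rows; recursion stops.
Total rows emitted: 4.

4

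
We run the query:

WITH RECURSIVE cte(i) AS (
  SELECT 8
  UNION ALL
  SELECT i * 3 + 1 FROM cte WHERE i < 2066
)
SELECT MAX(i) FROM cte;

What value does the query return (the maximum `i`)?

6196

Base: i=8.
Iteration 1: 8 < 2066 holds -> i = 8 * 3 + 1 = 25.
Iteration 2: 25 < 2066 holds -> i = 25 * 3 + 1 = 76.
Iteration 3: 76 < 2066 holds -> i = 76 * 3 + 1 = 229.
Iteration 4: 229 < 2066 holds -> i = 229 * 3 + 1 = 688.
Iteration 5: 688 < 2066 holds -> i = 688 * 3 + 1 = 2065.
Iteration 6: 2065 < 2066 holds -> i = 2065 * 3 + 1 = 6196.
Iteration 7: 6196 < 2066 fails; recursion stops.
i values: 8, 25, 76, 229, 688, 2065, 6196; the maximum is 6196.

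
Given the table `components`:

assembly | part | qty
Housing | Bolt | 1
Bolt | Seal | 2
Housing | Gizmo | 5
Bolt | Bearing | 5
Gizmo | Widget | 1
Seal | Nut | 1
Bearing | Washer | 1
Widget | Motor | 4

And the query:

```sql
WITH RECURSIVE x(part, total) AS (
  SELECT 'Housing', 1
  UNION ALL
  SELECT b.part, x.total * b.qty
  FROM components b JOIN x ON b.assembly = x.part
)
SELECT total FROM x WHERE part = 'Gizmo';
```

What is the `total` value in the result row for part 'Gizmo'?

5

Base: (Housing, total=1).
Iteration 1: components of {Housing} -> Bolt = 1*1 = 1, Gizmo = 1*5 = 5.
Iteration 2: components of {Bolt,Gizmo} -> Bearing = 1*5 = 5, Seal = 1*2 = 2, Widget = 5*1 = 5.
Iteration 3: components of {Bearing,Seal,Widget} -> Motor = 5*4 = 20, Nut = 2*1 = 2, Washer = 5*1 = 5.
Iteration 4: no further components; recursion stops.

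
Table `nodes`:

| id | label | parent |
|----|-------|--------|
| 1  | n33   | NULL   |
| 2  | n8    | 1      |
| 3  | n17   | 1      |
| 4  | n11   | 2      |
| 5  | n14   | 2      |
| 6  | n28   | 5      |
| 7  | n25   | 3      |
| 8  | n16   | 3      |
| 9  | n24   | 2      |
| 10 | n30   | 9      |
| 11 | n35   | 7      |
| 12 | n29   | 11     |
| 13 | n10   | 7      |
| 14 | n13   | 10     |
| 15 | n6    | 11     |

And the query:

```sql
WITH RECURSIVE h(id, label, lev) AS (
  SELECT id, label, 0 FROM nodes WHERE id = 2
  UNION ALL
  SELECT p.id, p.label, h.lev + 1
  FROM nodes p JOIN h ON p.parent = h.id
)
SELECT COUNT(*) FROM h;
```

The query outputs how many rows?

Base: id=2 (n8) at lev 0.
Iteration 1: rows with parent in {2} -> n11 (id 4, lev 1), n14 (id 5, lev 1), n24 (id 9, lev 1).
Iteration 2: rows with parent in {4,5,9} -> n28 (id 6, lev 2), n30 (id 10, lev 2).
Iteration 3: rows with parent in {6,10} -> n13 (id 14, lev 3).
Iteration 4: no rows with parent in {14}; recursion stops.
Total rows emitted: 7.

7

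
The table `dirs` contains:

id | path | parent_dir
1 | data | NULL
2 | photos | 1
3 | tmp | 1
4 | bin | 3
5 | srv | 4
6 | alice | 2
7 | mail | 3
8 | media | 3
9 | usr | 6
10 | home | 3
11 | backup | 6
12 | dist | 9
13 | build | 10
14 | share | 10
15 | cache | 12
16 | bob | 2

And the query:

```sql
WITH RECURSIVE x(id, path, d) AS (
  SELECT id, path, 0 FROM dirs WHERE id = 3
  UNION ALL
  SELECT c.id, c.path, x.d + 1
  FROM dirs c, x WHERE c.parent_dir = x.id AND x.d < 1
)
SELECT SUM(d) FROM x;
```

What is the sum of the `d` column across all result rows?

4

Base: id=3 (tmp) at d 0.
Iteration 1: rows with parent_dir in {3} -> bin (id 4, d 1), mail (id 7, d 1), media (id 8, d 1), home (id 10, d 1).
Iteration 2: d < 1 fails for all current rows; recursion stops.
SUM(d) = 0 + 1 + 1 + 1 + 1 = 4.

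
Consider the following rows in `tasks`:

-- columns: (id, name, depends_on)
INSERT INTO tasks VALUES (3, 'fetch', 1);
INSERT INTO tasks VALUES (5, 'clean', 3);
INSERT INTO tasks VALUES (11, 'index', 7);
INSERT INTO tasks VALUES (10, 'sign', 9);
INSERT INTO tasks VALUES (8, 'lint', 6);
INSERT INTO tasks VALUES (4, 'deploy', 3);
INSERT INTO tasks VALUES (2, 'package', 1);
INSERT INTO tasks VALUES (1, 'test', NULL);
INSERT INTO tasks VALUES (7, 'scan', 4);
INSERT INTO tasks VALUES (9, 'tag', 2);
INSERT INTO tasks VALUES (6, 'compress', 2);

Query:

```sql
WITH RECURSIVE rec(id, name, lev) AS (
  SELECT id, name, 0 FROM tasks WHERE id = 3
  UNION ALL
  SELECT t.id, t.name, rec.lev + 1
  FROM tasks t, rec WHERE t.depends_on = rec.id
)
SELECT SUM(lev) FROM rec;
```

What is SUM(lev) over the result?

7

Base: id=3 (fetch) at lev 0.
Iteration 1: rows with depends_on in {3} -> deploy (id 4, lev 1), clean (id 5, lev 1).
Iteration 2: rows with depends_on in {4,5} -> scan (id 7, lev 2).
Iteration 3: rows with depends_on in {7} -> index (id 11, lev 3).
Iteration 4: no rows with depends_on in {11}; recursion stops.
SUM(lev) = 0 + 1 + 1 + 2 + 3 = 7.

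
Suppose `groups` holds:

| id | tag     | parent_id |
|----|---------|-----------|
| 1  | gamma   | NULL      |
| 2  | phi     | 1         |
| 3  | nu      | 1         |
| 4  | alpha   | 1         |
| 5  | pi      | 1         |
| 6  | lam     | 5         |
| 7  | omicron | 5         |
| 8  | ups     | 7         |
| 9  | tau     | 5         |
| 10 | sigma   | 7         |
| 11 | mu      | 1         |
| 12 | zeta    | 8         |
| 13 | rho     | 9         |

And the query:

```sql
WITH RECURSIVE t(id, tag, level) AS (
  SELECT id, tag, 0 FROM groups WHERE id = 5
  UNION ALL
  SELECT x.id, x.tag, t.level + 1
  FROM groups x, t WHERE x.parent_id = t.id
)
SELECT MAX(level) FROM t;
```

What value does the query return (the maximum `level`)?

3

Base: id=5 (pi) at level 0.
Iteration 1: rows with parent_id in {5} -> lam (id 6, level 1), omicron (id 7, level 1), tau (id 9, level 1).
Iteration 2: rows with parent_id in {6,7,9} -> ups (id 8, level 2), sigma (id 10, level 2), rho (id 13, level 2).
Iteration 3: rows with parent_id in {8,10,13} -> zeta (id 12, level 3).
Iteration 4: no rows with parent_id in {12}; recursion stops.
level values: 0, 1, 1, 1, 2, 2, 2, 3; the maximum is 3.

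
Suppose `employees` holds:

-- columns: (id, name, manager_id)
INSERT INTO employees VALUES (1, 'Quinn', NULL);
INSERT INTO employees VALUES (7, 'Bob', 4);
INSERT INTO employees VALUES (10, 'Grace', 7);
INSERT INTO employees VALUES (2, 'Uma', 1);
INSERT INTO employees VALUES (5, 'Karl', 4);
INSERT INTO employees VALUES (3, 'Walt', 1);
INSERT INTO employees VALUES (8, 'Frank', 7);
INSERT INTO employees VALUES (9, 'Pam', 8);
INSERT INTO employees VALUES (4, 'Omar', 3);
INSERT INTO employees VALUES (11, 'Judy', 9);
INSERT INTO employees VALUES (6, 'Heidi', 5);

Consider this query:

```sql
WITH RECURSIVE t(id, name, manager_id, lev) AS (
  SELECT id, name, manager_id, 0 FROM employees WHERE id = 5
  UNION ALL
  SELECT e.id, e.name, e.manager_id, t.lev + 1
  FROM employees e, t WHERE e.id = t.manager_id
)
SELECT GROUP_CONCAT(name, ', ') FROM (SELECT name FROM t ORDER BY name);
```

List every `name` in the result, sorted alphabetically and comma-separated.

Karl, Omar, Quinn, Walt

Base: id=5 (Karl), manager_id=4, lev 0.
Iteration 1: join on id=4 -> Omar (id 4, manager_id=3, lev 1).
Iteration 2: join on id=3 -> Walt (id 3, manager_id=1, lev 2).
Iteration 3: join on id=1 -> Quinn (id 1, manager_id=NULL, lev 3).
Iteration 4: manager_id is NULL; no match; recursion stops.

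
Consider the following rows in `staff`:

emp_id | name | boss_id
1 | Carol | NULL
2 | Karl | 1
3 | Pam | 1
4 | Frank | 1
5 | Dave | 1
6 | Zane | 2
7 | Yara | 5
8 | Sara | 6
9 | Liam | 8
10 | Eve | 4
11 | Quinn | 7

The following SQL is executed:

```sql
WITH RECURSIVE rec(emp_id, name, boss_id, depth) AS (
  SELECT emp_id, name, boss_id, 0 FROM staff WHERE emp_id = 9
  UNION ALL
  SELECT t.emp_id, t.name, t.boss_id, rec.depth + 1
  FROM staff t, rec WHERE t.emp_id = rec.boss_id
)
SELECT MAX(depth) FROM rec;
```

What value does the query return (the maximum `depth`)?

Base: emp_id=9 (Liam), boss_id=8, depth 0.
Iteration 1: join on emp_id=8 -> Sara (id 8, boss_id=6, depth 1).
Iteration 2: join on emp_id=6 -> Zane (id 6, boss_id=2, depth 2).
Iteration 3: join on emp_id=2 -> Karl (id 2, boss_id=1, depth 3).
Iteration 4: join on emp_id=1 -> Carol (id 1, boss_id=NULL, depth 4).
Iteration 5: boss_id is NULL; no match; recursion stops.
depth values: 0, 1, 2, 3, 4; the maximum is 4.

4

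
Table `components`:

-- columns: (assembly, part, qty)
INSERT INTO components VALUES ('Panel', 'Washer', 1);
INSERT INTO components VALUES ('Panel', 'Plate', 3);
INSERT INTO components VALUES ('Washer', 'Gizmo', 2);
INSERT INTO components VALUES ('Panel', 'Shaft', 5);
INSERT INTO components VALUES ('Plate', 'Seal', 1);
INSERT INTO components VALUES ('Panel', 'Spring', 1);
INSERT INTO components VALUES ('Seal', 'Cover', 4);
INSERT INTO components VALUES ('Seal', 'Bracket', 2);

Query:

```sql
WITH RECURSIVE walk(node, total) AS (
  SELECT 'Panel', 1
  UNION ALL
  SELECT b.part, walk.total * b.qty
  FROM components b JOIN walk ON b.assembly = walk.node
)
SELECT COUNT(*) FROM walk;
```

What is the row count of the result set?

9

Base: (Panel, total=1).
Iteration 1: components of {Panel} -> Plate = 1*3 = 3, Shaft = 1*5 = 5, Spring = 1*1 = 1, Washer = 1*1 = 1.
Iteration 2: components of {Plate,Shaft,Spring,Washer} -> Gizmo = 1*2 = 2, Seal = 3*1 = 3.
Iteration 3: components of {Gizmo,Seal} -> Bracket = 3*2 = 6, Cover = 3*4 = 12.
Iteration 4: no further components; recursion stops.
Total rows emitted: 9.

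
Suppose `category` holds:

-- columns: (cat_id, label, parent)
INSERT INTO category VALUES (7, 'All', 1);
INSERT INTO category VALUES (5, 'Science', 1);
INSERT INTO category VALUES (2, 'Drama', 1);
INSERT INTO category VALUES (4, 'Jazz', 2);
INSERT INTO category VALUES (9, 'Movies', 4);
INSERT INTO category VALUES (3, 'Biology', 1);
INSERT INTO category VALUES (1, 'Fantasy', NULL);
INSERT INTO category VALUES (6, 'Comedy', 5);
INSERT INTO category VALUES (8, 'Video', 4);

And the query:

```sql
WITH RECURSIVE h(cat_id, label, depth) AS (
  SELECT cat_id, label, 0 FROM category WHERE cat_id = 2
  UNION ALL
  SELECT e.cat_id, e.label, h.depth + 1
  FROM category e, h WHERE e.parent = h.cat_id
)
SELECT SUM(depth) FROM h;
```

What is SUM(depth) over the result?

Base: cat_id=2 (Drama) at depth 0.
Iteration 1: rows with parent in {2} -> Jazz (id 4, depth 1).
Iteration 2: rows with parent in {4} -> Video (id 8, depth 2), Movies (id 9, depth 2).
Iteration 3: no rows with parent in {8,9}; recursion stops.
SUM(depth) = 0 + 1 + 2 + 2 = 5.

5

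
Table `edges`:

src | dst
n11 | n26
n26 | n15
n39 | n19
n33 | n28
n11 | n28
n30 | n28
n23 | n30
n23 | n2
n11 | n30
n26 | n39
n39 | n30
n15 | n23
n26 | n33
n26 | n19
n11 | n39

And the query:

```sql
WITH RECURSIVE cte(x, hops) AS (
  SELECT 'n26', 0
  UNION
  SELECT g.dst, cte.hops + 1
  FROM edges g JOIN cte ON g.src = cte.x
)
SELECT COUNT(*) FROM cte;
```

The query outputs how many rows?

Base: (n26, hops=0).
Iteration 1: edges from {n26} -> (n15, hops=1), (n19, hops=1), (n33, hops=1), (n39, hops=1).
Iteration 2: edges from {n15,n19,n33,n39} -> (n19, hops=2), (n23, hops=2), (n28, hops=2), (n30, hops=2).
Iteration 3: edges from {n19,n23,n28,n30} -> (n2, hops=3), (n28, hops=3), (n30, hops=3).
Iteration 4: edges from {n2,n28,n30} -> (n28, hops=4).
Iteration 5: no outgoing edges from {n28}; recursion stops.
Total rows emitted: 13.

13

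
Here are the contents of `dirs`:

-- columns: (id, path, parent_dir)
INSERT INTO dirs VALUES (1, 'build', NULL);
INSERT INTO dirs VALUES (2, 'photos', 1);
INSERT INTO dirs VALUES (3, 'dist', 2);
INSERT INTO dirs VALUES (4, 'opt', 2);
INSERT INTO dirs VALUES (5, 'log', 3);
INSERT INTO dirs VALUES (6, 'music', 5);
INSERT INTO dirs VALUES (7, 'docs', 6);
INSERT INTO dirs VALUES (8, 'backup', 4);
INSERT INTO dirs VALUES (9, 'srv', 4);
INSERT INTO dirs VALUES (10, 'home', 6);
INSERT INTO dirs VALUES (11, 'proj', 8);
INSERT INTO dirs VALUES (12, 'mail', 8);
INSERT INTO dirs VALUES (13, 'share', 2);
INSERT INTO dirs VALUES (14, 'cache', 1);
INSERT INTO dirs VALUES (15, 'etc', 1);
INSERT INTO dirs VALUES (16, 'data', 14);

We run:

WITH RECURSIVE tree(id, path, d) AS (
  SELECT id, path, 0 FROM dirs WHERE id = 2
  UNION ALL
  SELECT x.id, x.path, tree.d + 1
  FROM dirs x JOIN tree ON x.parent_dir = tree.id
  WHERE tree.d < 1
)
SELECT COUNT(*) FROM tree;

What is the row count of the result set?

Base: id=2 (photos) at d 0.
Iteration 1: rows with parent_dir in {2} -> dist (id 3, d 1), opt (id 4, d 1), share (id 13, d 1).
Iteration 2: d < 1 fails for all current rows; recursion stops.
Total rows emitted: 4.

4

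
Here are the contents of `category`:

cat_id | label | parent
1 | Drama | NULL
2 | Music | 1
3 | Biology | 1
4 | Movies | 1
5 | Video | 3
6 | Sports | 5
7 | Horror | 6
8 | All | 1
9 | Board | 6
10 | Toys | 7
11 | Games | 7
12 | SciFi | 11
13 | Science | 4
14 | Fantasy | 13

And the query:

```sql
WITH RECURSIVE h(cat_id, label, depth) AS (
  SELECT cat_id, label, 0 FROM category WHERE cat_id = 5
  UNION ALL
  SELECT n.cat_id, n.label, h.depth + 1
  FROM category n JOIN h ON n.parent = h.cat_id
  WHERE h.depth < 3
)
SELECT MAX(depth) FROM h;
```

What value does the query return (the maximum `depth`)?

Base: cat_id=5 (Video) at depth 0.
Iteration 1: rows with parent in {5} -> Sports (id 6, depth 1).
Iteration 2: rows with parent in {6} -> Horror (id 7, depth 2), Board (id 9, depth 2).
Iteration 3: rows with parent in {7,9} -> Toys (id 10, depth 3), Games (id 11, depth 3).
Iteration 4: depth < 3 fails for all current rows; recursion stops.
depth values: 0, 1, 2, 2, 3, 3; the maximum is 3.

3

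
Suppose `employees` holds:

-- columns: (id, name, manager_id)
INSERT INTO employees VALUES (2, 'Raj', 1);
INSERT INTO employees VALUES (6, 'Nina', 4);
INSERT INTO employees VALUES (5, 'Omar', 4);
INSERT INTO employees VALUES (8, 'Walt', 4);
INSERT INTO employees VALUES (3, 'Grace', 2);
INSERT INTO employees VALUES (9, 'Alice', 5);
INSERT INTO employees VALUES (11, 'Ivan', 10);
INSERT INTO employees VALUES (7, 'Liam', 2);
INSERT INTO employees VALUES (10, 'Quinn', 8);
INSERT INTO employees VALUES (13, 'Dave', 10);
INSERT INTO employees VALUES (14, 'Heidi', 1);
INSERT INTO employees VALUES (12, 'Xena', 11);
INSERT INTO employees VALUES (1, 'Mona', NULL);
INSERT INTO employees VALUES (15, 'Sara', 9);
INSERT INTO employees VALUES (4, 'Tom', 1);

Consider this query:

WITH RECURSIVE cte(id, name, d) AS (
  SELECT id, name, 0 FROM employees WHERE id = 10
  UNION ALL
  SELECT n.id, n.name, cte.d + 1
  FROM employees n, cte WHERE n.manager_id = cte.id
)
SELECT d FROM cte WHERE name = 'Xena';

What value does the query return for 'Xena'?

Base: id=10 (Quinn) at d 0.
Iteration 1: rows with manager_id in {10} -> Ivan (id 11, d 1), Dave (id 13, d 1).
Iteration 2: rows with manager_id in {11,13} -> Xena (id 12, d 2).
Iteration 3: no rows with manager_id in {12}; recursion stops.

2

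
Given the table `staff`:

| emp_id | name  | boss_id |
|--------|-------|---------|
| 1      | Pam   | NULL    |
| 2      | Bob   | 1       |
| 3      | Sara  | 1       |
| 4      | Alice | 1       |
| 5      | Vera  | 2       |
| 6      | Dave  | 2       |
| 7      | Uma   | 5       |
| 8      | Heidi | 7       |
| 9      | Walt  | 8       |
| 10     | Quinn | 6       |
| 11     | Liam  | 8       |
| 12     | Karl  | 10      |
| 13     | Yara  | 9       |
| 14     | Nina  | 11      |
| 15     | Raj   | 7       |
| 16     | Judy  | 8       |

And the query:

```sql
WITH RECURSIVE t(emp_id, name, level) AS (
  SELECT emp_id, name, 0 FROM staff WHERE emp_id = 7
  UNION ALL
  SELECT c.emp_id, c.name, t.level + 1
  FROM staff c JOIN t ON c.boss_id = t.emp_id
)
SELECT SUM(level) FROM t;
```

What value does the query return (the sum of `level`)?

Base: emp_id=7 (Uma) at level 0.
Iteration 1: rows with boss_id in {7} -> Heidi (id 8, level 1), Raj (id 15, level 1).
Iteration 2: rows with boss_id in {8,15} -> Walt (id 9, level 2), Liam (id 11, level 2), Judy (id 16, level 2).
Iteration 3: rows with boss_id in {9,11,16} -> Yara (id 13, level 3), Nina (id 14, level 3).
Iteration 4: no rows with boss_id in {13,14}; recursion stops.
SUM(level) = 0 + 1 + 1 + 2 + 2 + 2 + 3 + 3 = 14.

14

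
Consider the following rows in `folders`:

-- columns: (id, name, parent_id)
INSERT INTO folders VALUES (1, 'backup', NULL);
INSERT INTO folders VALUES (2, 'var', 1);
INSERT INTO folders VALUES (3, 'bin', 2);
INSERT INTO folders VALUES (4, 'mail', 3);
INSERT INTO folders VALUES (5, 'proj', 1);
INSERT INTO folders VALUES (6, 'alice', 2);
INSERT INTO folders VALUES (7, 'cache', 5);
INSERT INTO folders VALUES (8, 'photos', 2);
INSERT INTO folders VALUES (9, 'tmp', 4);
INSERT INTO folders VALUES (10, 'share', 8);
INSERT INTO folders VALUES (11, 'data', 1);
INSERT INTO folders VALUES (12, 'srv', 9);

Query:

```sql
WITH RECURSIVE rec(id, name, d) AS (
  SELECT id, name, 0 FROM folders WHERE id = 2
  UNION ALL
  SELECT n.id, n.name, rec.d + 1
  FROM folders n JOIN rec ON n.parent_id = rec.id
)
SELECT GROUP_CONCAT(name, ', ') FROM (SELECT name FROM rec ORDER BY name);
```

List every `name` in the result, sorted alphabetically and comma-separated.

Base: id=2 (var) at d 0.
Iteration 1: rows with parent_id in {2} -> bin (id 3, d 1), alice (id 6, d 1), photos (id 8, d 1).
Iteration 2: rows with parent_id in {3,6,8} -> mail (id 4, d 2), share (id 10, d 2).
Iteration 3: rows with parent_id in {4,10} -> tmp (id 9, d 3).
Iteration 4: rows with parent_id in {9} -> srv (id 12, d 4).
Iteration 5: no rows with parent_id in {12}; recursion stops.

alice, bin, mail, photos, share, srv, tmp, var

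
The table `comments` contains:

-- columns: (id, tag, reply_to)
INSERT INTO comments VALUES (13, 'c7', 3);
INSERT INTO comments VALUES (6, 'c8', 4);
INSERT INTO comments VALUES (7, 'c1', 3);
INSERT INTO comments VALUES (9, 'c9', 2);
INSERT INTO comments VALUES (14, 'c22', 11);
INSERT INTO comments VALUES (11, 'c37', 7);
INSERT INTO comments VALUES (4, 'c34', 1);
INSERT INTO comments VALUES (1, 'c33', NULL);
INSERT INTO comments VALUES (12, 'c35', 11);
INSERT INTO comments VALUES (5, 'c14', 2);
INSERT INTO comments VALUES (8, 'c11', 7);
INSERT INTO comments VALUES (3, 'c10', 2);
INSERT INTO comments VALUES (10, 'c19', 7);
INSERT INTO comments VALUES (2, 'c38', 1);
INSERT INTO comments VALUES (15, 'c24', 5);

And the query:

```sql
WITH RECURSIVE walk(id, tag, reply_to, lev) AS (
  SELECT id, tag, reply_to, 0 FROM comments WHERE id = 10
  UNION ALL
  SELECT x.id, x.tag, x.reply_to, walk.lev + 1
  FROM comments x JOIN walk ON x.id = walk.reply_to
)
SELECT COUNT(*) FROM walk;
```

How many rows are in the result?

Base: id=10 (c19), reply_to=7, lev 0.
Iteration 1: join on id=7 -> c1 (id 7, reply_to=3, lev 1).
Iteration 2: join on id=3 -> c10 (id 3, reply_to=2, lev 2).
Iteration 3: join on id=2 -> c38 (id 2, reply_to=1, lev 3).
Iteration 4: join on id=1 -> c33 (id 1, reply_to=NULL, lev 4).
Iteration 5: reply_to is NULL; no match; recursion stops.
Total rows emitted: 5.

5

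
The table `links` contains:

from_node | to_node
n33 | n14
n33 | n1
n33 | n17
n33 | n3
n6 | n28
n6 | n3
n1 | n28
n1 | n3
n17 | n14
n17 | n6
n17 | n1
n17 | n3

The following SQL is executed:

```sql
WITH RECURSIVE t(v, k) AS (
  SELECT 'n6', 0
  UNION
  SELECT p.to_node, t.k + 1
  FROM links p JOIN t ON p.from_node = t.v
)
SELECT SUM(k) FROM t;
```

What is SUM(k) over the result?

Base: (n6, k=0).
Iteration 1: edges from {n6} -> (n28, k=1), (n3, k=1).
Iteration 2: no outgoing edges from {n28,n3}; recursion stops.
SUM(k) = 0 + 1 + 1 = 2.

2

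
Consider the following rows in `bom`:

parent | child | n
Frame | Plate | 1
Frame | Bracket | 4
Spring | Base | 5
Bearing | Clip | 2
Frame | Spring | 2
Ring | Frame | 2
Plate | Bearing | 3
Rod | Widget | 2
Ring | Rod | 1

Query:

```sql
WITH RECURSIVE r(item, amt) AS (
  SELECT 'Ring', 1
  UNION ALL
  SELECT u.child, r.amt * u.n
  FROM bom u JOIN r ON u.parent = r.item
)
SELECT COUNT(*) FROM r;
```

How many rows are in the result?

10

Base: (Ring, amt=1).
Iteration 1: components of {Ring} -> Frame = 1*2 = 2, Rod = 1*1 = 1.
Iteration 2: components of {Frame,Rod} -> Bracket = 2*4 = 8, Plate = 2*1 = 2, Spring = 2*2 = 4, Widget = 1*2 = 2.
Iteration 3: components of {Bracket,Plate,Spring,Widget} -> Base = 4*5 = 20, Bearing = 2*3 = 6.
Iteration 4: components of {Base,Bearing} -> Clip = 6*2 = 12.
Iteration 5: no further components; recursion stops.
Total rows emitted: 10.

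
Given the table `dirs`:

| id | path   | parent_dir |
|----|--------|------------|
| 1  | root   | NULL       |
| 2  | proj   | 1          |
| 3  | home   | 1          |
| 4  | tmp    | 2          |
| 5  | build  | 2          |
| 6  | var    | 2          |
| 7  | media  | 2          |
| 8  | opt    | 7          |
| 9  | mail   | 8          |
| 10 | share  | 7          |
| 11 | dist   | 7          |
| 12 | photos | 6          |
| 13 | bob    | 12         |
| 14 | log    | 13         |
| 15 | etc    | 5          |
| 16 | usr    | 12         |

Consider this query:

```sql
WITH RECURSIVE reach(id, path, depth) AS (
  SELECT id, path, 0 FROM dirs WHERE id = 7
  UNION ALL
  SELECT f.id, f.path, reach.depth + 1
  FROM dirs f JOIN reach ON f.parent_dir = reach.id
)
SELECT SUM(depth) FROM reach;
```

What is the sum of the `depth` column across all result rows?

Base: id=7 (media) at depth 0.
Iteration 1: rows with parent_dir in {7} -> opt (id 8, depth 1), share (id 10, depth 1), dist (id 11, depth 1).
Iteration 2: rows with parent_dir in {8,10,11} -> mail (id 9, depth 2).
Iteration 3: no rows with parent_dir in {9}; recursion stops.
SUM(depth) = 0 + 1 + 1 + 1 + 2 = 5.

5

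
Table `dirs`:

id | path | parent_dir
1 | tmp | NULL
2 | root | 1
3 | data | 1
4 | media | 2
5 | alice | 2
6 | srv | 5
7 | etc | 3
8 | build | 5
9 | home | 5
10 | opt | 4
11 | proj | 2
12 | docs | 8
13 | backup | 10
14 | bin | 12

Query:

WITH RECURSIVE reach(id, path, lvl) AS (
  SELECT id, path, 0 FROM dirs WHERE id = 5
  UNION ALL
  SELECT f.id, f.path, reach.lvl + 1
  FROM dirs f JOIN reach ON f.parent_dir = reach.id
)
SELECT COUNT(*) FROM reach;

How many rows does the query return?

Base: id=5 (alice) at lvl 0.
Iteration 1: rows with parent_dir in {5} -> srv (id 6, lvl 1), build (id 8, lvl 1), home (id 9, lvl 1).
Iteration 2: rows with parent_dir in {6,8,9} -> docs (id 12, lvl 2).
Iteration 3: rows with parent_dir in {12} -> bin (id 14, lvl 3).
Iteration 4: no rows with parent_dir in {14}; recursion stops.
Total rows emitted: 6.

6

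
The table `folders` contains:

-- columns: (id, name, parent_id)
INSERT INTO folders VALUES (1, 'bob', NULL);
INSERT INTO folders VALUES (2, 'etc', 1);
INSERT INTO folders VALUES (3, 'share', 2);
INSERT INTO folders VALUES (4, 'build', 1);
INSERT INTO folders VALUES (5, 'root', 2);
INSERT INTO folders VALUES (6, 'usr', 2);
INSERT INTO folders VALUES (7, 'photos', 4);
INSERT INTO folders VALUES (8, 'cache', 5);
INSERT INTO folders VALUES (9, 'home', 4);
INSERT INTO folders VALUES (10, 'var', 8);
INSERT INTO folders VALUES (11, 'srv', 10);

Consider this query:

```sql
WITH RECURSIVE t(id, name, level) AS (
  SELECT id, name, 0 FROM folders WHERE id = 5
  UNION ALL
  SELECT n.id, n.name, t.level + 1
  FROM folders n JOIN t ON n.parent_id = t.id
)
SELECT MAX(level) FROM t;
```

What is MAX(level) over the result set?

3

Base: id=5 (root) at level 0.
Iteration 1: rows with parent_id in {5} -> cache (id 8, level 1).
Iteration 2: rows with parent_id in {8} -> var (id 10, level 2).
Iteration 3: rows with parent_id in {10} -> srv (id 11, level 3).
Iteration 4: no rows with parent_id in {11}; recursion stops.
level values: 0, 1, 2, 3; the maximum is 3.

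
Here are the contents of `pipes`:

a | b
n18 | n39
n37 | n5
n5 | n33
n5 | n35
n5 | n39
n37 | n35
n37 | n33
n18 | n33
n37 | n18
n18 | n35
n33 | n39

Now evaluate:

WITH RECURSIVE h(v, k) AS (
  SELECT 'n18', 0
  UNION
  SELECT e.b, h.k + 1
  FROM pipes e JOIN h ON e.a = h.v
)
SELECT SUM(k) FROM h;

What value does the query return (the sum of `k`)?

5

Base: (n18, k=0).
Iteration 1: edges from {n18} -> (n33, k=1), (n35, k=1), (n39, k=1).
Iteration 2: edges from {n33,n35,n39} -> (n39, k=2).
Iteration 3: no outgoing edges from {n39}; recursion stops.
SUM(k) = 0 + 1 + 1 + 1 + 2 = 5.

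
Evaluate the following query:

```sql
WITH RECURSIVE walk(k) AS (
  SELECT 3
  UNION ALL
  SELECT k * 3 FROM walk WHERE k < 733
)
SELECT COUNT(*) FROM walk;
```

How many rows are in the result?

Base: k=3.
Iteration 1: 3 < 733 holds -> k = 3 * 3 = 9.
Iteration 2: 9 < 733 holds -> k = 9 * 3 = 27.
Iteration 3: 27 < 733 holds -> k = 27 * 3 = 81.
Iteration 4: 81 < 733 holds -> k = 81 * 3 = 243.
Iteration 5: 243 < 733 holds -> k = 243 * 3 = 729.
Iteration 6: 729 < 733 holds -> k = 729 * 3 = 2187.
Iteration 7: 2187 < 733 fails; recursion stops.
Total rows emitted: 7.

7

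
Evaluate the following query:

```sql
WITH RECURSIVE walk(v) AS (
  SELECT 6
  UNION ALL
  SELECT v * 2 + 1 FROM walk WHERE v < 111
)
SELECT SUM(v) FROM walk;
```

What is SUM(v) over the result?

Base: v=6.
Iteration 1: 6 < 111 holds -> v = 6 * 2 + 1 = 13.
Iteration 2: 13 < 111 holds -> v = 13 * 2 + 1 = 27.
Iteration 3: 27 < 111 holds -> v = 27 * 2 + 1 = 55.
Iteration 4: 55 < 111 holds -> v = 55 * 2 + 1 = 111.
Iteration 5: 111 < 111 fails; recursion stops.
SUM(v) = 6 + 13 + 27 + 55 + 111 = 212.

212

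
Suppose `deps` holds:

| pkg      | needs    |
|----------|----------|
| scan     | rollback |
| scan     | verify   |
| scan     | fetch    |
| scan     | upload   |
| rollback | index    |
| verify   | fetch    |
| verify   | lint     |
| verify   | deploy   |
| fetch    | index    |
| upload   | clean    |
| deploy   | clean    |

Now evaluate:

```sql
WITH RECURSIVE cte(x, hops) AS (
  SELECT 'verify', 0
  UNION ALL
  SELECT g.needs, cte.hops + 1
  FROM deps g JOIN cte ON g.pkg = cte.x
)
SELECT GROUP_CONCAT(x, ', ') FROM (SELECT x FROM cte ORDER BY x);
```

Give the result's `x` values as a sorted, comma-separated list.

Base: (verify, hops=0).
Iteration 1: edges from {verify} -> (deploy, hops=1), (fetch, hops=1), (lint, hops=1).
Iteration 2: edges from {deploy,fetch,lint} -> (clean, hops=2), (index, hops=2).
Iteration 3: no outgoing edges from {clean,index}; recursion stops.

clean, deploy, fetch, index, lint, verify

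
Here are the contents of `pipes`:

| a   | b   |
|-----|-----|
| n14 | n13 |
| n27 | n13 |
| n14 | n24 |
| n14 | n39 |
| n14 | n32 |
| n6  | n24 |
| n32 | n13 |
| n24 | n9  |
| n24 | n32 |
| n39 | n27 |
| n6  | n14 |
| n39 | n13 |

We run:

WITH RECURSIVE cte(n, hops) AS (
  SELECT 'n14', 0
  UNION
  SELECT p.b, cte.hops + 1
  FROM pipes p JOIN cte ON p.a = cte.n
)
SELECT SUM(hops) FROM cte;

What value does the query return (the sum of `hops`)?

Base: (n14, hops=0).
Iteration 1: edges from {n14} -> (n13, hops=1), (n24, hops=1), (n32, hops=1), (n39, hops=1).
Iteration 2: edges from {n13,n24,n32,n39} -> (n13, hops=2), (n27, hops=2), (n32, hops=2), (n9, hops=2). [UNION drops 1 duplicate row(s)]
Iteration 3: edges from {n13,n27,n32,n9} -> (n13, hops=3). [UNION drops 1 duplicate row(s)]
Iteration 4: no outgoing edges from {n13}; recursion stops.
SUM(hops) = 0 + 1 + 1 + 1 + 1 + 2 + 2 + 2 + 2 + 3 = 15.

15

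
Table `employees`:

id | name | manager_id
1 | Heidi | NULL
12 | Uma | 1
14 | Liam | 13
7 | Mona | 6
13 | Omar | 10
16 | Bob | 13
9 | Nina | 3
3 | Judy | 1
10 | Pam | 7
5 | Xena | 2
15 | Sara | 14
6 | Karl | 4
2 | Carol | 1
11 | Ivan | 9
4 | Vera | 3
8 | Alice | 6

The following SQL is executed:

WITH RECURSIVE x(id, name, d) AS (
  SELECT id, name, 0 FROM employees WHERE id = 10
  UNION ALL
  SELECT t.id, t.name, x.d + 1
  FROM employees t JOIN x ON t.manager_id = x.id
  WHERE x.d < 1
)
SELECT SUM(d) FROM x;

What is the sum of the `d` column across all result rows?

Base: id=10 (Pam) at d 0.
Iteration 1: rows with manager_id in {10} -> Omar (id 13, d 1).
Iteration 2: d < 1 fails for all current rows; recursion stops.
SUM(d) = 0 + 1 = 1.

1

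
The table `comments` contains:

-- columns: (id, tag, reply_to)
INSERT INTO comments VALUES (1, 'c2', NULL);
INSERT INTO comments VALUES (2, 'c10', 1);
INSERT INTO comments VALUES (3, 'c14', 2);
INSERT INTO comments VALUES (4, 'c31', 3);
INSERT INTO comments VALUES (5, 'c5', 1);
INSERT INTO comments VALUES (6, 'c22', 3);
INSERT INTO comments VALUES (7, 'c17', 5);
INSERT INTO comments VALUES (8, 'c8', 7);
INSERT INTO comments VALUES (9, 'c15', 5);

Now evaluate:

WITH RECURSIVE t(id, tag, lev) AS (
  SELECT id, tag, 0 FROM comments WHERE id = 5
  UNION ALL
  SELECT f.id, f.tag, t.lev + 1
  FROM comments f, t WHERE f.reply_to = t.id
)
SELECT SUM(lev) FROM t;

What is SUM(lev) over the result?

4

Base: id=5 (c5) at lev 0.
Iteration 1: rows with reply_to in {5} -> c17 (id 7, lev 1), c15 (id 9, lev 1).
Iteration 2: rows with reply_to in {7,9} -> c8 (id 8, lev 2).
Iteration 3: no rows with reply_to in {8}; recursion stops.
SUM(lev) = 0 + 1 + 1 + 2 = 4.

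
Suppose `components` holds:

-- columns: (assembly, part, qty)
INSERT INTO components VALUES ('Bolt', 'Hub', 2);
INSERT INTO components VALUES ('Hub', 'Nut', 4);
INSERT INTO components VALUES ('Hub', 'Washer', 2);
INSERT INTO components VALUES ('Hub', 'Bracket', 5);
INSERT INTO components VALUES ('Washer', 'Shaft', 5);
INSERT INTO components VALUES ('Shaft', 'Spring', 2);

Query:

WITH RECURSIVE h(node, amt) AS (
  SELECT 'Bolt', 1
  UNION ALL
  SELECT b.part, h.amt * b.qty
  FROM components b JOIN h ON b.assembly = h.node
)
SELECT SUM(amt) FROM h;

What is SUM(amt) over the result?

85

Base: (Bolt, amt=1).
Iteration 1: components of {Bolt} -> Hub = 1*2 = 2.
Iteration 2: components of {Hub} -> Bracket = 2*5 = 10, Nut = 2*4 = 8, Washer = 2*2 = 4.
Iteration 3: components of {Bracket,Nut,Washer} -> Shaft = 4*5 = 20.
Iteration 4: components of {Shaft} -> Spring = 20*2 = 40.
Iteration 5: no further components; recursion stops.
SUM(amt) = 1 + 2 + 8 + 4 + 10 + 20 + 40 = 85.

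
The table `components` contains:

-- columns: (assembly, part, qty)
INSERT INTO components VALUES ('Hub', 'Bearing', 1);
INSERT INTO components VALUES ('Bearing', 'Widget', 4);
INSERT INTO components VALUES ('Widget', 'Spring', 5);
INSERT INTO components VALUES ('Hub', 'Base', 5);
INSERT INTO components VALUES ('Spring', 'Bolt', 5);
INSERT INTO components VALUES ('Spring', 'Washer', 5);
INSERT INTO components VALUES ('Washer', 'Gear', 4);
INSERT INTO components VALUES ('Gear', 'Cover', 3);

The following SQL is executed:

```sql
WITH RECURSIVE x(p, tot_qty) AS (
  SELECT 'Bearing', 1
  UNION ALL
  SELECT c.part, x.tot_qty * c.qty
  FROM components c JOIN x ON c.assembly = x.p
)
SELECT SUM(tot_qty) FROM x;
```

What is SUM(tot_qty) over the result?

1825

Base: (Bearing, tot_qty=1).
Iteration 1: components of {Bearing} -> Widget = 1*4 = 4.
Iteration 2: components of {Widget} -> Spring = 4*5 = 20.
Iteration 3: components of {Spring} -> Bolt = 20*5 = 100, Washer = 20*5 = 100.
Iteration 4: components of {Bolt,Washer} -> Gear = 100*4 = 400.
Iteration 5: components of {Gear} -> Cover = 400*3 = 1200.
Iteration 6: no further components; recursion stops.
SUM(tot_qty) = 1 + 4 + 20 + 100 + 100 + 400 + 1200 = 1825.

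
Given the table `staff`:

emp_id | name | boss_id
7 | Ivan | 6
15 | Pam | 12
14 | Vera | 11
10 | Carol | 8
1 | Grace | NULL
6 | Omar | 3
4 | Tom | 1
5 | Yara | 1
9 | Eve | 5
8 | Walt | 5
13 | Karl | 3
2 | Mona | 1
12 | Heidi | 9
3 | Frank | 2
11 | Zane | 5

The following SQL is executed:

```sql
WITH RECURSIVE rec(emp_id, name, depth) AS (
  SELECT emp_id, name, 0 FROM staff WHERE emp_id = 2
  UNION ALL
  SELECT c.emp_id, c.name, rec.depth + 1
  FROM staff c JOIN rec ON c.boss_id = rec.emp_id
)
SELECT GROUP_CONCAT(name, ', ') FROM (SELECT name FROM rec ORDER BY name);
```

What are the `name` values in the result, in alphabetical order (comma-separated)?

Frank, Ivan, Karl, Mona, Omar

Base: emp_id=2 (Mona) at depth 0.
Iteration 1: rows with boss_id in {2} -> Frank (id 3, depth 1).
Iteration 2: rows with boss_id in {3} -> Omar (id 6, depth 2), Karl (id 13, depth 2).
Iteration 3: rows with boss_id in {6,13} -> Ivan (id 7, depth 3).
Iteration 4: no rows with boss_id in {7}; recursion stops.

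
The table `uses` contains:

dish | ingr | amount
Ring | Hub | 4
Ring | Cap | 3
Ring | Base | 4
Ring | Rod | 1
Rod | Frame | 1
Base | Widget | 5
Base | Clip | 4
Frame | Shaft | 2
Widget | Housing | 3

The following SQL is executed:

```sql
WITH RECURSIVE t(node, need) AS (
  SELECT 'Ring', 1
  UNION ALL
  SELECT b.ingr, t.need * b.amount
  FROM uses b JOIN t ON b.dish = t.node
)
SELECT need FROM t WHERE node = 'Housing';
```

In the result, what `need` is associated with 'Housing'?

Base: (Ring, need=1).
Iteration 1: components of {Ring} -> Base = 1*4 = 4, Cap = 1*3 = 3, Hub = 1*4 = 4, Rod = 1*1 = 1.
Iteration 2: components of {Base,Cap,Hub,Rod} -> Clip = 4*4 = 16, Frame = 1*1 = 1, Widget = 4*5 = 20.
Iteration 3: components of {Clip,Frame,Widget} -> Housing = 20*3 = 60, Shaft = 1*2 = 2.
Iteration 4: no further components; recursion stops.

60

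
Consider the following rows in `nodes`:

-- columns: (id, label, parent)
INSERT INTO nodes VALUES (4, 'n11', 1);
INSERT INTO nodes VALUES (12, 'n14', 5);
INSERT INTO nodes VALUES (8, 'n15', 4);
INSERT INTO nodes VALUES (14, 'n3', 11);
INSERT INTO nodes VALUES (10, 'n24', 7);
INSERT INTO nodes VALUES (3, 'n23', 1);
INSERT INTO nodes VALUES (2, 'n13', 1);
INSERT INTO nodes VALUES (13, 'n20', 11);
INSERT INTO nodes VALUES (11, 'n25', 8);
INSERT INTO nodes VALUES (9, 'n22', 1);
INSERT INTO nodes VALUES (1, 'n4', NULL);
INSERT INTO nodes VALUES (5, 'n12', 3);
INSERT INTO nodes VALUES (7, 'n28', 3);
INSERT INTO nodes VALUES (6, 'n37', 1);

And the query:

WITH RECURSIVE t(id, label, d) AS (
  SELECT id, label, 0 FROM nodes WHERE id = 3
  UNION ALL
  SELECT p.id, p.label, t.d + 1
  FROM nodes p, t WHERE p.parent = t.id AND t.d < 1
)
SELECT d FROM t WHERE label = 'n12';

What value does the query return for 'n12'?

Base: id=3 (n23) at d 0.
Iteration 1: rows with parent in {3} -> n12 (id 5, d 1), n28 (id 7, d 1).
Iteration 2: d < 1 fails for all current rows; recursion stops.

1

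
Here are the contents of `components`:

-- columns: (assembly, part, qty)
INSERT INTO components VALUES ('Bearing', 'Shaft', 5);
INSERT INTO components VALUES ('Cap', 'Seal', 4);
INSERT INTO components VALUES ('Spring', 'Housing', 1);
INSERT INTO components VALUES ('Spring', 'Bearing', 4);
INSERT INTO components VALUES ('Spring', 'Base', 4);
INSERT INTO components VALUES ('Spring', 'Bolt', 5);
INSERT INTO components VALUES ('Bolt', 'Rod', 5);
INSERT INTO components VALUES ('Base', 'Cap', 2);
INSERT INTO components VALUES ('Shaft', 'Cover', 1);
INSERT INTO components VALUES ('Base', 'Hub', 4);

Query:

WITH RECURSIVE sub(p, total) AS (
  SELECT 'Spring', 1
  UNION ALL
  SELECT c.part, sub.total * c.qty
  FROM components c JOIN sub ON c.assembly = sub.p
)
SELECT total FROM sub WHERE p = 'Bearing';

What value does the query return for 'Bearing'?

4

Base: (Spring, total=1).
Iteration 1: components of {Spring} -> Base = 1*4 = 4, Bearing = 1*4 = 4, Bolt = 1*5 = 5, Housing = 1*1 = 1.
Iteration 2: components of {Base,Bearing,Bolt,Housing} -> Cap = 4*2 = 8, Hub = 4*4 = 16, Rod = 5*5 = 25, Shaft = 4*5 = 20.
Iteration 3: components of {Cap,Hub,Rod,Shaft} -> Cover = 20*1 = 20, Seal = 8*4 = 32.
Iteration 4: no further components; recursion stops.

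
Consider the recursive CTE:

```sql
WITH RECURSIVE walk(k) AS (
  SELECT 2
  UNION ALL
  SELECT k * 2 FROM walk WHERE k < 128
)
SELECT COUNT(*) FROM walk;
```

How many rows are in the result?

Base: k=2.
Iteration 1: 2 < 128 holds -> k = 2 * 2 = 4.
Iteration 2: 4 < 128 holds -> k = 4 * 2 = 8.
Iteration 3: 8 < 128 holds -> k = 8 * 2 = 16.
Iteration 4: 16 < 128 holds -> k = 16 * 2 = 32.
Iteration 5: 32 < 128 holds -> k = 32 * 2 = 64.
Iteration 6: 64 < 128 holds -> k = 64 * 2 = 128.
Iteration 7: 128 < 128 fails; recursion stops.
Total rows emitted: 7.

7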